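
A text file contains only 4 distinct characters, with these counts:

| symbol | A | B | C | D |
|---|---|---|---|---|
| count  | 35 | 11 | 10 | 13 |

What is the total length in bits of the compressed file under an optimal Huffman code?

Greedily combine the two least-frequent nodes:
merge C(10) and B(11): 21
merge D(13) and 21: 34
merge 34 and A(35): 69
Each symbol's bit-cost is frequency × depth; summing gives 124 bits (equivalently 21 + 34 + 69).

124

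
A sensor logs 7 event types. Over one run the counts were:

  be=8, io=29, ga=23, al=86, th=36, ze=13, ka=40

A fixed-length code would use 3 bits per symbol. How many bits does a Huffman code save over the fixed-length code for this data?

Fixed-length: 3 bits × 235 symbols = 705 bits.
Huffman merges:
be(8) + ze(13) → 21
21 + ga(23) → 44
io(29) + th(36) → 65
ka(40) + 44 → 84
65 + 84 → 149
al(86) + 149 → 235
Huffman total = 21 + 44 + 65 + 84 + 149 + 235 = 598 bits.
Saving = 705 − 598 = 107 bits.

107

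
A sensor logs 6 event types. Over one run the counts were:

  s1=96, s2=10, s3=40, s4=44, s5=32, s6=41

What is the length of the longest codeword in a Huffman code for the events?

Merge the two lowest-weight nodes at each step:
s2(10) + s5(32) → 42
s3(40) + s6(41) → 81
42 + s4(44) → 86
81 + 86 → 167
s1(96) + 167 → 263
The first pair merged (s2, s5) ends up deepest, at depth 4.

4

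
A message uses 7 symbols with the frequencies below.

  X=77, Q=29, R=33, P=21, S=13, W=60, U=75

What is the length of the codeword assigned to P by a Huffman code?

4

Huffman merges, smallest pair first:
merge S(13) and P(21): 34
merge Q(29) and R(33): 62
merge 34 and W(60): 94
merge 62 and U(75): 137
merge X(77) and 94: 171
merge 137 and 171: 308
P sits 4 levels below the root, so its codeword is 4 bits.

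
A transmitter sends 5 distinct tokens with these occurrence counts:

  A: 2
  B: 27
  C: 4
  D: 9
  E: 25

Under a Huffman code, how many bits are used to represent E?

2

Huffman merges, smallest pair first:
A(2) + C(4) → 6
6 + D(9) → 15
15 + E(25) → 40
B(27) + 40 → 67
E sits 2 levels below the root, so its codeword is 2 bits.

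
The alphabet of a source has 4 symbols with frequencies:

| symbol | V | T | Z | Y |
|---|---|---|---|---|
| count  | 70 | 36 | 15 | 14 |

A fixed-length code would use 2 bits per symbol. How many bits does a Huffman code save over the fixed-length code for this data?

Fixed-length: 2 bits × 135 symbols = 270 bits.
Huffman merges:
merge Y(14) and Z(15): 29
merge 29 and T(36): 65
merge 65 and V(70): 135
Huffman total = 29 + 65 + 135 = 229 bits.
Saving = 270 − 229 = 41 bits.

41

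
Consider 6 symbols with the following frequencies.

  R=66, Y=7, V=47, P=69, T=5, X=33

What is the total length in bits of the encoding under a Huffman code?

Merge the two smallest weights repeatedly:
combine T(5), Y(7) → 12
combine 12, X(33) → 45
combine 45, V(47) → 92
combine R(66), P(69) → 135
combine 92, 135 → 227
Total encoded bits = sum of merged weights = 12 + 45 + 92 + 135 + 227 = 511.

511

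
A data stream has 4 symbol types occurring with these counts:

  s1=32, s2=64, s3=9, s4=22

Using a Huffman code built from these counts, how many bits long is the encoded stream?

221

Build the Huffman tree bottom-up:
merge s3(9) and s4(22): 31
merge 31 and s1(32): 63
merge 63 and s2(64): 127
Each symbol's bit-cost is frequency × depth; summing gives 221 bits (equivalently 31 + 63 + 127).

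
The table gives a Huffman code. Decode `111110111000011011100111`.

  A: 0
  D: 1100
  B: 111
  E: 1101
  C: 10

BEDAAEDB

Read left to right; each codeword is recognised as soon as it completes (prefix code):
  111→B | 1101→E | 1100→D | 0→A | 0→A | 1101→E | 1100→D | 111→B
Decoded message: BEDAAEDB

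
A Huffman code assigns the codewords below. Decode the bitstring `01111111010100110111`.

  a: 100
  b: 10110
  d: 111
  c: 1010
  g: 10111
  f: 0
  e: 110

fddcaed

Read left to right; each codeword is recognised as soon as it completes (prefix code):
  0→f | 111→d | 111→d | 1010→c | 100→a | 110→e | 111→d
Decoded message: fddcaed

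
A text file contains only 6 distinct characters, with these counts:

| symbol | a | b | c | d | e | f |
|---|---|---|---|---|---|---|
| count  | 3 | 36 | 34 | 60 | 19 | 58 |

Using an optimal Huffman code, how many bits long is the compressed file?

Greedily combine the two least-frequent nodes:
merge a(3) and e(19): 22
merge 22 and c(34): 56
merge b(36) and 56: 92
merge f(58) and d(60): 118
merge 92 and 118: 210
Total encoded bits = sum of merged weights = 22 + 56 + 92 + 118 + 210 = 498.

498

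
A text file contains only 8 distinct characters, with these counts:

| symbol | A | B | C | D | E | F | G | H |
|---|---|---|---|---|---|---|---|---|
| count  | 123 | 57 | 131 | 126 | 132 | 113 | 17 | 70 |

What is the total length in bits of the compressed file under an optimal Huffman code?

2249

Merge the two smallest weights repeatedly:
combine G(17), B(57) → 74
combine H(70), 74 → 144
combine F(113), A(123) → 236
combine D(126), C(131) → 257
combine E(132), 144 → 276
combine 236, 257 → 493
combine 276, 493 → 769
Each symbol's bit-cost is frequency × depth; summing gives 2249 bits (equivalently 74 + 144 + 236 + 257 + 276 + 493 + 769).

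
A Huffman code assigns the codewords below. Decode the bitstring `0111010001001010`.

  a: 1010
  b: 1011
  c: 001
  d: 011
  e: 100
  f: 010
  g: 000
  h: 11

Read left to right; each codeword is recognised as soon as it completes (prefix code):
  011→d | 1010→a | 001→c | 001→c | 010→f
Decoded message: daccf

daccf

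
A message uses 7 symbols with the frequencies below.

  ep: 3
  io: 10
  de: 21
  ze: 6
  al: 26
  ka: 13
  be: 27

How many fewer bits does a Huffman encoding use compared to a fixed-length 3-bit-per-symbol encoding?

Fixed-length: 3 bits × 106 symbols = 318 bits.
Huffman merges:
merge ep(3) and ze(6): 9
merge 9 and io(10): 19
merge ka(13) and 19: 32
merge de(21) and al(26): 47
merge be(27) and 32: 59
merge 47 and 59: 106
Huffman total = 9 + 19 + 32 + 47 + 59 + 106 = 272 bits.
Saving = 318 − 272 = 46 bits.

46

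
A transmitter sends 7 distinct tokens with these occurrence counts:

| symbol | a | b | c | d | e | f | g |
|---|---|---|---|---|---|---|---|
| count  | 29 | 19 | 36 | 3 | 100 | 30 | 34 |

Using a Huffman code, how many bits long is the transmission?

626

Build the Huffman tree bottom-up:
merge d(3) and b(19): 22
merge 22 and a(29): 51
merge f(30) and g(34): 64
merge c(36) and 51: 87
merge 64 and 87: 151
merge e(100) and 151: 251
Total encoded bits = sum of merged weights = 22 + 51 + 64 + 87 + 151 + 251 = 626.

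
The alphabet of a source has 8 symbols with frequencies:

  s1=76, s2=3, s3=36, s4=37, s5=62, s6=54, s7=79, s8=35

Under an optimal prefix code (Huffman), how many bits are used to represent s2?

Repeatedly merge the two smallest:
merge s2(3) and s8(35): 38
merge s3(36) and s4(37): 73
merge 38 and s6(54): 92
merge s5(62) and 73: 135
merge s1(76) and s7(79): 155
merge 92 and 135: 227
merge 155 and 227: 382
s2's leaf is at depth 4, giving a 4-bit codeword.

4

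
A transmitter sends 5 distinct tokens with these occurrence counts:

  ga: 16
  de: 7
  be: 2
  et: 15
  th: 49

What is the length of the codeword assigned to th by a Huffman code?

1

Repeatedly merge the two smallest:
merge be(2) and de(7): 9
merge 9 and et(15): 24
merge ga(16) and 24: 40
merge 40 and th(49): 89
th is merged only at the final step, so code length = 1.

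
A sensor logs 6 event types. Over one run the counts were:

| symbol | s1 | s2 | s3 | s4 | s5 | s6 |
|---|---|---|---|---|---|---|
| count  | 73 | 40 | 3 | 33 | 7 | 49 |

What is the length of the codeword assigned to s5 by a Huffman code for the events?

4

Build the tree from the bottom:
combine s3(3), s5(7) → 10
combine 10, s4(33) → 43
combine s2(40), 43 → 83
combine s6(49), s1(73) → 122
combine 83, 122 → 205
s5 sits 4 levels below the root, so its codeword is 4 bits.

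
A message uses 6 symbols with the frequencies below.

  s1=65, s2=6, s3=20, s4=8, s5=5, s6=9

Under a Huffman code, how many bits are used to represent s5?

4

Huffman merges, smallest pair first:
combine s5(5), s2(6) → 11
combine s4(8), s6(9) → 17
combine 11, 17 → 28
combine s3(20), 28 → 48
combine 48, s1(65) → 113
s5 sits 4 levels below the root, so its codeword is 4 bits.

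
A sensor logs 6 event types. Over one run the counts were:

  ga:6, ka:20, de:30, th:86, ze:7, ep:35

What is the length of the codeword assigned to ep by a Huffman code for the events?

2

Huffman merges, smallest pair first:
ga(6) + ze(7) → 13
13 + ka(20) → 33
de(30) + 33 → 63
ep(35) + 63 → 98
th(86) + 98 → 184
ep sits 2 levels below the root, so its codeword is 2 bits.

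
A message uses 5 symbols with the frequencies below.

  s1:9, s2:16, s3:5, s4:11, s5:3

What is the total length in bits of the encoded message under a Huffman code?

Merge the two smallest weights repeatedly:
combine s5(3), s3(5) → 8
combine 8, s1(9) → 17
combine s4(11), s2(16) → 27
combine 17, 27 → 44
Total encoded bits = sum of merged weights = 8 + 17 + 27 + 44 = 96.

96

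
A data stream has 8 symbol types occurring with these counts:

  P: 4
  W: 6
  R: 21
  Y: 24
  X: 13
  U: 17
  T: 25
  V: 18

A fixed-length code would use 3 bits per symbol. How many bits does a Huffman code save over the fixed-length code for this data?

16

Fixed-length: 3 bits × 128 symbols = 384 bits.
Huffman merges:
combine P(4), W(6) → 10
combine 10, X(13) → 23
combine U(17), V(18) → 35
combine R(21), 23 → 44
combine Y(24), T(25) → 49
combine 35, 44 → 79
combine 49, 79 → 128
Huffman total = 10 + 23 + 35 + 44 + 49 + 79 + 128 = 368 bits.
Saving = 384 − 368 = 16 bits.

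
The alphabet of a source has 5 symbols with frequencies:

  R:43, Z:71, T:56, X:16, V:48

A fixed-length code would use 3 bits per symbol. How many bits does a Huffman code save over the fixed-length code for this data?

Fixed-length: 3 bits × 234 symbols = 702 bits.
Huffman merges:
merge X(16) and R(43): 59
merge V(48) and T(56): 104
merge 59 and Z(71): 130
merge 104 and 130: 234
Huffman total = 59 + 104 + 130 + 234 = 527 bits.
Saving = 702 − 527 = 175 bits.

175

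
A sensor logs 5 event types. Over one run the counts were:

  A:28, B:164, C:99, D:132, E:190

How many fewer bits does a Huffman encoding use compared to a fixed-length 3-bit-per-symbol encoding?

Fixed-length: 3 bits × 613 symbols = 1839 bits.
Huffman merges:
merge A(28) and C(99): 127
merge 127 and D(132): 259
merge B(164) and E(190): 354
merge 259 and 354: 613
Huffman total = 127 + 259 + 354 + 613 = 1353 bits.
Saving = 1839 − 1353 = 486 bits.

486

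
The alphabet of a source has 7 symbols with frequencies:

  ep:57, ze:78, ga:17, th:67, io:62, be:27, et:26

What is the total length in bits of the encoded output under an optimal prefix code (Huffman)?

Greedily combine the two least-frequent nodes:
ga(17) + et(26) → 43
be(27) + 43 → 70
ep(57) + io(62) → 119
th(67) + 70 → 137
ze(78) + 119 → 197
137 + 197 → 334
Each symbol's bit-cost is frequency × depth; summing gives 900 bits (equivalently 43 + 70 + 119 + 137 + 197 + 334).

900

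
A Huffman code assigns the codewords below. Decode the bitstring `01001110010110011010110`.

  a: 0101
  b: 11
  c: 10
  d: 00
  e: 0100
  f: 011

ebcacfac

Read left to right; each codeword is recognised as soon as it completes (prefix code):
  0100→e | 11→b | 10→c | 0101→a | 10→c | 011→f | 0101→a | 10→c
Decoded message: ebcacfac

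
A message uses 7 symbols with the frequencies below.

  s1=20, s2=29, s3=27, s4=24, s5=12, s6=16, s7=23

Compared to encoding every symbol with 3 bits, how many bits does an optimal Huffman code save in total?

Fixed-length: 3 bits × 151 symbols = 453 bits.
Huffman merges:
combine s5(12), s6(16) → 28
combine s1(20), s7(23) → 43
combine s4(24), s3(27) → 51
combine 28, s2(29) → 57
combine 43, 51 → 94
combine 57, 94 → 151
Huffman total = 28 + 43 + 51 + 57 + 94 + 151 = 424 bits.
Saving = 453 − 424 = 29 bits.

29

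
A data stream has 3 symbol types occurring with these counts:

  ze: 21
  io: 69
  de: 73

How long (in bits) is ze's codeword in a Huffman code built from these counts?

2

Huffman merges, smallest pair first:
merge ze(21) and io(69): 90
merge de(73) and 90: 163
ze sits 2 levels below the root, so its codeword is 2 bits.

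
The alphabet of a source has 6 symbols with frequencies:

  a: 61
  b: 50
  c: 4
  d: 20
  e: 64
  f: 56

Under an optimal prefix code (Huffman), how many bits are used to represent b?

Build the tree from the bottom:
combine c(4), d(20) → 24
combine 24, b(50) → 74
combine f(56), a(61) → 117
combine e(64), 74 → 138
combine 117, 138 → 255
b sits 3 levels below the root, so its codeword is 3 bits.

3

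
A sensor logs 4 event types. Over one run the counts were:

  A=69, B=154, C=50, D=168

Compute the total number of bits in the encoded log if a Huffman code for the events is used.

833

Greedily combine the two least-frequent nodes:
merge C(50) and A(69): 119
merge 119 and B(154): 273
merge D(168) and 273: 441
Each symbol's bit-cost is frequency × depth; summing gives 833 bits (equivalently 119 + 273 + 441).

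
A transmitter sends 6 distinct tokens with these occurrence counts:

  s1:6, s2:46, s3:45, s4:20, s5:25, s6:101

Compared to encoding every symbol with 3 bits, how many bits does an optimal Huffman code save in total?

176

Fixed-length: 3 bits × 243 symbols = 729 bits.
Huffman merges:
s1(6) + s4(20) → 26
s5(25) + 26 → 51
s3(45) + s2(46) → 91
51 + 91 → 142
s6(101) + 142 → 243
Huffman total = 26 + 51 + 91 + 142 + 243 = 553 bits.
Saving = 729 − 553 = 176 bits.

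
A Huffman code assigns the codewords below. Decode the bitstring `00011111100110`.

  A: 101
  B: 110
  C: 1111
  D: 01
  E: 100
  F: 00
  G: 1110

FDCEB

Read left to right; each codeword is recognised as soon as it completes (prefix code):
  00→F | 01→D | 1111→C | 100→E | 110→B
Decoded message: FDCEB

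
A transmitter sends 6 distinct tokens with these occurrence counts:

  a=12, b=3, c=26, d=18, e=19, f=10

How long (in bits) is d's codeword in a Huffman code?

2

Huffman merges, smallest pair first:
merge b(3) and f(10): 13
merge a(12) and 13: 25
merge d(18) and e(19): 37
merge 25 and c(26): 51
merge 37 and 51: 88
d's leaf is at depth 2, giving a 2-bit codeword.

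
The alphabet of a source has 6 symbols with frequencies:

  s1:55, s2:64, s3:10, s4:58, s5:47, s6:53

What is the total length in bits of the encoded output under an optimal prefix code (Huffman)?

739

Merge the two smallest weights repeatedly:
merge s3(10) and s5(47): 57
merge s6(53) and s1(55): 108
merge 57 and s4(58): 115
merge s2(64) and 108: 172
merge 115 and 172: 287
Each symbol's bit-cost is frequency × depth; summing gives 739 bits (equivalently 57 + 108 + 115 + 172 + 287).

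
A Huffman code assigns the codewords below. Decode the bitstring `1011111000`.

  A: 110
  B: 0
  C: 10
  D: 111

CDABB

Read left to right; each codeword is recognised as soon as it completes (prefix code):
  10→C | 111→D | 110→A | 0→B | 0→B
Decoded message: CDABB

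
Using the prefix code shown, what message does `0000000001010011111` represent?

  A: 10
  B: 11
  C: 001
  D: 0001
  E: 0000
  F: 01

EEFFCBB

Read left to right; each codeword is recognised as soon as it completes (prefix code):
  0000→E | 0000→E | 01→F | 01→F | 001→C | 11→B | 11→B
Decoded message: EEFFCBB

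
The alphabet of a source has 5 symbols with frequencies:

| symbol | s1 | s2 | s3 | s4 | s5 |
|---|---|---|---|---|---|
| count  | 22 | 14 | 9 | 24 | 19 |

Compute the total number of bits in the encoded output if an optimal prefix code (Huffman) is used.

Greedily combine the two least-frequent nodes:
combine s3(9), s2(14) → 23
combine s5(19), s1(22) → 41
combine 23, s4(24) → 47
combine 41, 47 → 88
Total encoded bits = sum of merged weights = 23 + 41 + 47 + 88 = 199.

199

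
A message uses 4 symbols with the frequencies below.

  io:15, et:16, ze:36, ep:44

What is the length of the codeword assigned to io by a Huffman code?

3

Build the tree from the bottom:
combine io(15), et(16) → 31
combine 31, ze(36) → 67
combine ep(44), 67 → 111
io's leaf is at depth 3, giving a 3-bit codeword.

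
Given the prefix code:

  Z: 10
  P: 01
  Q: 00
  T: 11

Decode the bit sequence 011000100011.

PZQZQT

Read left to right; each codeword is recognised as soon as it completes (prefix code):
  01→P | 10→Z | 00→Q | 10→Z | 00→Q | 11→T
Decoded message: PZQZQT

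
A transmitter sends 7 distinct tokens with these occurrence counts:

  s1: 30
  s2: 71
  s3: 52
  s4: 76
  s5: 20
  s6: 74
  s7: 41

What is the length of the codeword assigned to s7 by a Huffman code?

3

Huffman merges, smallest pair first:
s5(20) + s1(30) → 50
s7(41) + 50 → 91
s3(52) + s2(71) → 123
s6(74) + s4(76) → 150
91 + 123 → 214
150 + 214 → 364
s7's leaf is at depth 3, giving a 3-bit codeword.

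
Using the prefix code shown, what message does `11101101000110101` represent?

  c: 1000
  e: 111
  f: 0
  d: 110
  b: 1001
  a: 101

efdcda

Read left to right; each codeword is recognised as soon as it completes (prefix code):
  111→e | 0→f | 110→d | 1000→c | 110→d | 101→a
Decoded message: efdcda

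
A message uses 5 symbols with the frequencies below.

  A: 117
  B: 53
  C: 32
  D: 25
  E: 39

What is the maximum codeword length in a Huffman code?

Merge the two lowest-weight nodes at each step:
D(25) + C(32) → 57
E(39) + B(53) → 92
57 + 92 → 149
A(117) + 149 → 266
Maximum depth reached is 3.

3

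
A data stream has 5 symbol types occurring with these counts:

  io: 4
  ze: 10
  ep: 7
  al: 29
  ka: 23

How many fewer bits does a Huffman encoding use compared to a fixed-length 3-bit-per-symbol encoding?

Fixed-length: 3 bits × 73 symbols = 219 bits.
Huffman merges:
io(4) + ep(7) → 11
ze(10) + 11 → 21
21 + ka(23) → 44
al(29) + 44 → 73
Huffman total = 11 + 21 + 44 + 73 = 149 bits.
Saving = 219 − 149 = 70 bits.

70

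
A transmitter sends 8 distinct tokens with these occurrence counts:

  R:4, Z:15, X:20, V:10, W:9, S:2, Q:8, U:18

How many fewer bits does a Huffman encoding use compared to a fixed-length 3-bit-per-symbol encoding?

18

Fixed-length: 3 bits × 86 symbols = 258 bits.
Huffman merges:
combine S(2), R(4) → 6
combine 6, Q(8) → 14
combine W(9), V(10) → 19
combine 14, Z(15) → 29
combine U(18), 19 → 37
combine X(20), 29 → 49
combine 37, 49 → 86
Huffman total = 6 + 14 + 19 + 29 + 37 + 49 + 86 = 240 bits.
Saving = 258 − 240 = 18 bits.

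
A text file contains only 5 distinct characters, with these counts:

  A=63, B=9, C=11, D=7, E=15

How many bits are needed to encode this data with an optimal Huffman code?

189

Greedily combine the two least-frequent nodes:
merge D(7) and B(9): 16
merge C(11) and E(15): 26
merge 16 and 26: 42
merge 42 and A(63): 105
Each symbol's bit-cost is frequency × depth; summing gives 189 bits (equivalently 16 + 26 + 42 + 105).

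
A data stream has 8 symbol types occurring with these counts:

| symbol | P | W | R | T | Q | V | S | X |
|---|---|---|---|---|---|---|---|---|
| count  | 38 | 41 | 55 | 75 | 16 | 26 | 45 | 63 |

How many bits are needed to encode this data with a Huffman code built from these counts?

Merge the two smallest weights repeatedly:
merge Q(16) and V(26): 42
merge P(38) and W(41): 79
merge 42 and S(45): 87
merge R(55) and X(63): 118
merge T(75) and 79: 154
merge 87 and 118: 205
merge 154 and 205: 359
Each symbol's bit-cost is frequency × depth; summing gives 1044 bits (equivalently 42 + 79 + 87 + 118 + 154 + 205 + 359).

1044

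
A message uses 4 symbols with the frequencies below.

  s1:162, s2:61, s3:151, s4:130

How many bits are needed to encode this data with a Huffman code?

1008

Build the Huffman tree bottom-up:
s2(61) + s4(130) → 191
s3(151) + s1(162) → 313
191 + 313 → 504
The encoded length is the sum of every internal node's weight: 191 + 313 + 504 = 1008 bits.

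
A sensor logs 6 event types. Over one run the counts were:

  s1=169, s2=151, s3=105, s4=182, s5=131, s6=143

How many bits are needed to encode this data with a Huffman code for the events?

Greedily combine the two least-frequent nodes:
combine s3(105), s5(131) → 236
combine s6(143), s2(151) → 294
combine s1(169), s4(182) → 351
combine 236, 294 → 530
combine 351, 530 → 881
Each symbol's bit-cost is frequency × depth; summing gives 2292 bits (equivalently 236 + 294 + 351 + 530 + 881).

2292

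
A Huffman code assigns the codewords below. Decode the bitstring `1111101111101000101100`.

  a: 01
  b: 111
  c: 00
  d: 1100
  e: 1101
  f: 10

bebffcfd

Read left to right; each codeword is recognised as soon as it completes (prefix code):
  111→b | 1101→e | 111→b | 10→f | 10→f | 00→c | 10→f | 1100→d
Decoded message: bebffcfd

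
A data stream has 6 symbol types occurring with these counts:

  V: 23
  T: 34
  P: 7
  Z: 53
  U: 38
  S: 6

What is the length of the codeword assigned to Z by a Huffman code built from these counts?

2

Build the tree from the bottom:
S(6) + P(7) → 13
13 + V(23) → 36
T(34) + 36 → 70
U(38) + Z(53) → 91
70 + 91 → 161
Z's leaf is at depth 2, giving a 2-bit codeword.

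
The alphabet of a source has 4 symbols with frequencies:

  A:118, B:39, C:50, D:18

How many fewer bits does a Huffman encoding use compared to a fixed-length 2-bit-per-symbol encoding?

61

Fixed-length: 2 bits × 225 symbols = 450 bits.
Huffman merges:
D(18) + B(39) → 57
C(50) + 57 → 107
107 + A(118) → 225
Huffman total = 57 + 107 + 225 = 389 bits.
Saving = 450 − 389 = 61 bits.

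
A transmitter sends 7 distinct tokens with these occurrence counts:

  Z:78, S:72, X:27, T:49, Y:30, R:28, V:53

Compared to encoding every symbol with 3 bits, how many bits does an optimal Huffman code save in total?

Fixed-length: 3 bits × 337 symbols = 1011 bits.
Huffman merges:
combine X(27), R(28) → 55
combine Y(30), T(49) → 79
combine V(53), 55 → 108
combine S(72), Z(78) → 150
combine 79, 108 → 187
combine 150, 187 → 337
Huffman total = 55 + 79 + 108 + 150 + 187 + 337 = 916 bits.
Saving = 1011 − 916 = 95 bits.

95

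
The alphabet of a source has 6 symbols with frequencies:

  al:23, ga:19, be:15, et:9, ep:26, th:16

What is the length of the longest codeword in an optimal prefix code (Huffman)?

Merge the two lowest-weight nodes at each step:
et(9) + be(15) → 24
th(16) + ga(19) → 35
al(23) + 24 → 47
ep(26) + 35 → 61
47 + 61 → 108
The first pair merged (et, be) ends up deepest, at depth 3.

3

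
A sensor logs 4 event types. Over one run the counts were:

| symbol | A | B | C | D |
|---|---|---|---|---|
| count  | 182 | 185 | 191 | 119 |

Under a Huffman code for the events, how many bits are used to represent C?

2

Huffman merges, smallest pair first:
merge D(119) and A(182): 301
merge B(185) and C(191): 376
merge 301 and 376: 677
C's leaf is at depth 2, giving a 2-bit codeword.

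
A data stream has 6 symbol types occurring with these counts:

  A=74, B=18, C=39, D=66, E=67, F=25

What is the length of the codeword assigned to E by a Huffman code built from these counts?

Huffman merges, smallest pair first:
combine B(18), F(25) → 43
combine C(39), 43 → 82
combine D(66), E(67) → 133
combine A(74), 82 → 156
combine 133, 156 → 289
The subtree containing E is merged 2 times, so code length = 2.

2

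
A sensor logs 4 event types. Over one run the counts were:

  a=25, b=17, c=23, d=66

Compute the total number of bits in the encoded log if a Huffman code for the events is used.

236

Merge the two smallest weights repeatedly:
merge b(17) and c(23): 40
merge a(25) and 40: 65
merge 65 and d(66): 131
The encoded length is the sum of every internal node's weight: 40 + 65 + 131 = 236 bits.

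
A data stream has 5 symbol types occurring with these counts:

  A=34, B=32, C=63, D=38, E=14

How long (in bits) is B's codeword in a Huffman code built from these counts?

3

Huffman merges, smallest pair first:
combine E(14), B(32) → 46
combine A(34), D(38) → 72
combine 46, C(63) → 109
combine 72, 109 → 181
B sits 3 levels below the root, so its codeword is 3 bits.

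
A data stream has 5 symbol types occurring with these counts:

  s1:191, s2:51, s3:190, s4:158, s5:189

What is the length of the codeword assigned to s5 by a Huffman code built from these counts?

2

Huffman merges, smallest pair first:
combine s2(51), s4(158) → 209
combine s5(189), s3(190) → 379
combine s1(191), 209 → 400
combine 379, 400 → 779
s5's leaf is at depth 2, giving a 2-bit codeword.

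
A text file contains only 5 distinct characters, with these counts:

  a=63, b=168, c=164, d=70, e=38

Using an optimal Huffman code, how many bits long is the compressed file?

1107

Greedily combine the two least-frequent nodes:
combine e(38), a(63) → 101
combine d(70), 101 → 171
combine c(164), b(168) → 332
combine 171, 332 → 503
Total encoded bits = sum of merged weights = 101 + 171 + 332 + 503 = 1107.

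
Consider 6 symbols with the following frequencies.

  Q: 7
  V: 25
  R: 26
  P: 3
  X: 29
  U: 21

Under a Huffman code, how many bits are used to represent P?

4

Repeatedly merge the two smallest:
combine P(3), Q(7) → 10
combine 10, U(21) → 31
combine V(25), R(26) → 51
combine X(29), 31 → 60
combine 51, 60 → 111
P's leaf is at depth 4, giving a 4-bit codeword.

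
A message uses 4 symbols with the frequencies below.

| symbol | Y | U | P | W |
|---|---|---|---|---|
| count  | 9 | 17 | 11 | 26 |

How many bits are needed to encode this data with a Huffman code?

120

Build the Huffman tree bottom-up:
combine Y(9), P(11) → 20
combine U(17), 20 → 37
combine W(26), 37 → 63
The encoded length is the sum of every internal node's weight: 20 + 37 + 63 = 120 bits.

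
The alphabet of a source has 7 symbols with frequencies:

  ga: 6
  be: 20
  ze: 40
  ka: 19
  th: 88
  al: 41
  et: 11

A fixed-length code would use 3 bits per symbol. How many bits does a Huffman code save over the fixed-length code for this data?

123

Fixed-length: 3 bits × 225 symbols = 675 bits.
Huffman merges:
ga(6) + et(11) → 17
17 + ka(19) → 36
be(20) + 36 → 56
ze(40) + al(41) → 81
56 + 81 → 137
th(88) + 137 → 225
Huffman total = 17 + 36 + 56 + 81 + 137 + 225 = 552 bits.
Saving = 675 − 552 = 123 bits.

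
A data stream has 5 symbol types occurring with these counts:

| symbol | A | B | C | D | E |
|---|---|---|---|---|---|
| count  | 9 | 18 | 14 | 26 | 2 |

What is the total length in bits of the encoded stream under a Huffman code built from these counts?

Build the Huffman tree bottom-up:
merge E(2) and A(9): 11
merge 11 and C(14): 25
merge B(18) and 25: 43
merge D(26) and 43: 69
Total encoded bits = sum of merged weights = 11 + 25 + 43 + 69 = 148.

148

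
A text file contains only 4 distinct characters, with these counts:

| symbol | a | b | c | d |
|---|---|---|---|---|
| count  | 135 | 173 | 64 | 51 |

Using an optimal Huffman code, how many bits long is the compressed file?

Build the Huffman tree bottom-up:
merge d(51) and c(64): 115
merge 115 and a(135): 250
merge b(173) and 250: 423
Total encoded bits = sum of merged weights = 115 + 250 + 423 = 788.

788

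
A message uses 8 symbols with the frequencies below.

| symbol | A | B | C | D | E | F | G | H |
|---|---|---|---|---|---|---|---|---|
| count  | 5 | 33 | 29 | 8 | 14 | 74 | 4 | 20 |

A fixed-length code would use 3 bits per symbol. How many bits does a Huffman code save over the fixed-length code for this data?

91

Fixed-length: 3 bits × 187 symbols = 561 bits.
Huffman merges:
G(4) + A(5) → 9
D(8) + 9 → 17
E(14) + 17 → 31
H(20) + C(29) → 49
31 + B(33) → 64
49 + 64 → 113
F(74) + 113 → 187
Huffman total = 9 + 17 + 31 + 49 + 64 + 113 + 187 = 470 bits.
Saving = 561 − 470 = 91 bits.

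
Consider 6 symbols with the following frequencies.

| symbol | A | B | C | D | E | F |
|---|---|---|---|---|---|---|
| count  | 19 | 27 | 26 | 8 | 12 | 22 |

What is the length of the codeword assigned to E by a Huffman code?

Huffman merges, smallest pair first:
D(8) + E(12) → 20
A(19) + 20 → 39
F(22) + C(26) → 48
B(27) + 39 → 66
48 + 66 → 114
E sits 4 levels below the root, so its codeword is 4 bits.

4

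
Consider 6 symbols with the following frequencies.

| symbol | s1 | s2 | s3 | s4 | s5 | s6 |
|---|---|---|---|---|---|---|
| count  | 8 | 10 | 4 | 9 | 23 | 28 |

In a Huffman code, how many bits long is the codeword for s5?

Huffman merges, smallest pair first:
s3(4) + s1(8) → 12
s4(9) + s2(10) → 19
12 + 19 → 31
s5(23) + s6(28) → 51
31 + 51 → 82
s5 sits 2 levels below the root, so its codeword is 2 bits.

2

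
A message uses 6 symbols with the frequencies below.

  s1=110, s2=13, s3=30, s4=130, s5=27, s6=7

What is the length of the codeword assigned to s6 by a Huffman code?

5

Huffman merges, smallest pair first:
combine s6(7), s2(13) → 20
combine 20, s5(27) → 47
combine s3(30), 47 → 77
combine 77, s1(110) → 187
combine s4(130), 187 → 317
The subtree containing s6 is merged 5 times, so code length = 5.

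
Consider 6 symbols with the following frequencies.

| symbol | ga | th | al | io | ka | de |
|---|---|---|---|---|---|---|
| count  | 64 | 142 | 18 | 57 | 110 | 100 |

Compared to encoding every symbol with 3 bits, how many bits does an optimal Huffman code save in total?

Fixed-length: 3 bits × 491 symbols = 1473 bits.
Huffman merges:
merge al(18) and io(57): 75
merge ga(64) and 75: 139
merge de(100) and ka(110): 210
merge 139 and th(142): 281
merge 210 and 281: 491
Huffman total = 75 + 139 + 210 + 281 + 491 = 1196 bits.
Saving = 1473 − 1196 = 277 bits.

277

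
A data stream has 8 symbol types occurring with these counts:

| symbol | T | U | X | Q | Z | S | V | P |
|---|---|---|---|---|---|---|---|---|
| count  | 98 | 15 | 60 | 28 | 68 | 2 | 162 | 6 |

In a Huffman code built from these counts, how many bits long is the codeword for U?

5

Huffman merges, smallest pair first:
S(2) + P(6) → 8
8 + U(15) → 23
23 + Q(28) → 51
51 + X(60) → 111
Z(68) + T(98) → 166
111 + V(162) → 273
166 + 273 → 439
U's leaf is at depth 5, giving a 5-bit codeword.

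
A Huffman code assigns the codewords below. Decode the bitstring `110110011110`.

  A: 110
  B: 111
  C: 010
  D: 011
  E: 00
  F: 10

Read left to right; each codeword is recognised as soon as it completes (prefix code):
  110→A | 110→A | 011→D | 110→A
Decoded message: AADA

AADA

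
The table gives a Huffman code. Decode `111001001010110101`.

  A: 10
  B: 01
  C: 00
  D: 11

DABCAADBB

Read left to right; each codeword is recognised as soon as it completes (prefix code):
  11→D | 10→A | 01→B | 00→C | 10→A | 10→A | 11→D | 01→B | 01→B
Decoded message: DABCAADBB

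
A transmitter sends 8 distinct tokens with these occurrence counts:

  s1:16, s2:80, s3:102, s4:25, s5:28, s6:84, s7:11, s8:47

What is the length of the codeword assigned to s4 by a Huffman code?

Build the tree from the bottom:
merge s7(11) and s1(16): 27
merge s4(25) and 27: 52
merge s5(28) and s8(47): 75
merge 52 and 75: 127
merge s2(80) and s6(84): 164
merge s3(102) and 127: 229
merge 164 and 229: 393
The subtree containing s4 is merged 4 times, so code length = 4.

4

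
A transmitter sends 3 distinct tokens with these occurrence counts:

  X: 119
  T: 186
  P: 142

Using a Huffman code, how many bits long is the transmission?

708

Merge the two smallest weights repeatedly:
merge X(119) and P(142): 261
merge T(186) and 261: 447
Each symbol's bit-cost is frequency × depth; summing gives 708 bits (equivalently 261 + 447).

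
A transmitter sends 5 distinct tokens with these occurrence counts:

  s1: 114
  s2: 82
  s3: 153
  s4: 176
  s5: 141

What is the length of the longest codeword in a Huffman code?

Merge the two lowest-weight nodes at each step:
merge s2(82) and s1(114): 196
merge s5(141) and s3(153): 294
merge s4(176) and 196: 372
merge 294 and 372: 666
The first pair merged (s2, s1) ends up deepest, at depth 3.

3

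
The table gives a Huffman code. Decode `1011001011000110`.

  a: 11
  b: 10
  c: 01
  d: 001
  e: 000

badcbdb

Read left to right; each codeword is recognised as soon as it completes (prefix code):
  10→b | 11→a | 001→d | 01→c | 10→b | 001→d | 10→b
Decoded message: badcbdb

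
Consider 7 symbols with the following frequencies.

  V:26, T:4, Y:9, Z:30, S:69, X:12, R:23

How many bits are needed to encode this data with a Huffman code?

Merge the two smallest weights repeatedly:
combine T(4), Y(9) → 13
combine X(12), 13 → 25
combine R(23), 25 → 48
combine V(26), Z(30) → 56
combine 48, 56 → 104
combine S(69), 104 → 173
Total encoded bits = sum of merged weights = 13 + 25 + 48 + 56 + 104 + 173 = 419.

419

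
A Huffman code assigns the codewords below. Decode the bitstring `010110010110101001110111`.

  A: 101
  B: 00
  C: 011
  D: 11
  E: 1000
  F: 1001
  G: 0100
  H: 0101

Read left to right; each codeword is recognised as soon as it completes (prefix code):
  0101→H | 1001→F | 011→C | 0101→H | 00→B | 11→D | 101→A | 11→D
Decoded message: HFCHBDAD

HFCHBDAD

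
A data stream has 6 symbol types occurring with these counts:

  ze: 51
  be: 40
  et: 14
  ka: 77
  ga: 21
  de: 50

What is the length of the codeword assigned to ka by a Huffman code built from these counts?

Build the tree from the bottom:
merge et(14) and ga(21): 35
merge 35 and be(40): 75
merge de(50) and ze(51): 101
merge 75 and ka(77): 152
merge 101 and 152: 253
The subtree containing ka is merged 2 times, so code length = 2.

2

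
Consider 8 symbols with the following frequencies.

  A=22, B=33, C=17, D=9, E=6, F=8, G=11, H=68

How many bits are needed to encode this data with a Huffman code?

451

Build the Huffman tree bottom-up:
combine E(6), F(8) → 14
combine D(9), G(11) → 20
combine 14, C(17) → 31
combine 20, A(22) → 42
combine 31, B(33) → 64
combine 42, 64 → 106
combine H(68), 106 → 174
Each symbol's bit-cost is frequency × depth; summing gives 451 bits (equivalently 14 + 20 + 31 + 42 + 64 + 106 + 174).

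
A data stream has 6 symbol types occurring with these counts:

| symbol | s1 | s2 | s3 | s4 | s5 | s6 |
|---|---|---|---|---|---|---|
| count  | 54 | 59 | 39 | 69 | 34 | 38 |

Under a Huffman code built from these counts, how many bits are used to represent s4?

2

Build the tree from the bottom:
combine s5(34), s6(38) → 72
combine s3(39), s1(54) → 93
combine s2(59), s4(69) → 128
combine 72, 93 → 165
combine 128, 165 → 293
s4 sits 2 levels below the root, so its codeword is 2 bits.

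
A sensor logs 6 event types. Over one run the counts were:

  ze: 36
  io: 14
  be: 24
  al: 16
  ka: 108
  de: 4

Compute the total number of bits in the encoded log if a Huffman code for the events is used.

406

Merge the two smallest weights repeatedly:
merge de(4) and io(14): 18
merge al(16) and 18: 34
merge be(24) and 34: 58
merge ze(36) and 58: 94
merge 94 and ka(108): 202
Each symbol's bit-cost is frequency × depth; summing gives 406 bits (equivalently 18 + 34 + 58 + 94 + 202).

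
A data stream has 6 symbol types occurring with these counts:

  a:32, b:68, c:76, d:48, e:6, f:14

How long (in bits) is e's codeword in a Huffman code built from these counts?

4

Build the tree from the bottom:
merge e(6) and f(14): 20
merge 20 and a(32): 52
merge d(48) and 52: 100
merge b(68) and c(76): 144
merge 100 and 144: 244
The subtree containing e is merged 4 times, so code length = 4.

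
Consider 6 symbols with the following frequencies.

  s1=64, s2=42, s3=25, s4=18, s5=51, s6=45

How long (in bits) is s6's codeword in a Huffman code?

2

Huffman merges, smallest pair first:
s4(18) + s3(25) → 43
s2(42) + 43 → 85
s6(45) + s5(51) → 96
s1(64) + 85 → 149
96 + 149 → 245
The subtree containing s6 is merged 2 times, so code length = 2.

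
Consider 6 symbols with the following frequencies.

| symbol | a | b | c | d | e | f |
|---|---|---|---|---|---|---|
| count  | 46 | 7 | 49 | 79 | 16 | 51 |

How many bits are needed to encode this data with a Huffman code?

Merge the two smallest weights repeatedly:
b(7) + e(16) → 23
23 + a(46) → 69
c(49) + f(51) → 100
69 + d(79) → 148
100 + 148 → 248
Each symbol's bit-cost is frequency × depth; summing gives 588 bits (equivalently 23 + 69 + 100 + 148 + 248).

588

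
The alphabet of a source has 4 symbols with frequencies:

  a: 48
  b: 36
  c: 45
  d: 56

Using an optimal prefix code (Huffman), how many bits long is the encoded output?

Build the Huffman tree bottom-up:
combine b(36), c(45) → 81
combine a(48), d(56) → 104
combine 81, 104 → 185
Each symbol's bit-cost is frequency × depth; summing gives 370 bits (equivalently 81 + 104 + 185).

370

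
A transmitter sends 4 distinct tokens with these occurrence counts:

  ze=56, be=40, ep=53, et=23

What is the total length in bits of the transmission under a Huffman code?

344

Build the Huffman tree bottom-up:
merge et(23) and be(40): 63
merge ep(53) and ze(56): 109
merge 63 and 109: 172
The encoded length is the sum of every internal node's weight: 63 + 109 + 172 = 344 bits.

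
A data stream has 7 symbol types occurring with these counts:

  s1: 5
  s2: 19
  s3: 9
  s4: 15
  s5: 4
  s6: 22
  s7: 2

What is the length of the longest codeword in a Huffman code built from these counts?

Merge the two lowest-weight nodes at each step:
merge s7(2) and s5(4): 6
merge s1(5) and 6: 11
merge s3(9) and 11: 20
merge s4(15) and s2(19): 34
merge 20 and s6(22): 42
merge 34 and 42: 76
The first pair merged (s7, s5) ends up deepest, at depth 5.

5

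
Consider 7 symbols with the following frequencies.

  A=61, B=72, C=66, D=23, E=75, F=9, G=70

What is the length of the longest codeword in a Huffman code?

Merge the two lowest-weight nodes at each step:
F(9) + D(23) → 32
32 + A(61) → 93
C(66) + G(70) → 136
B(72) + E(75) → 147
93 + 136 → 229
147 + 229 → 376
The first pair merged (F, D) ends up deepest, at depth 4.

4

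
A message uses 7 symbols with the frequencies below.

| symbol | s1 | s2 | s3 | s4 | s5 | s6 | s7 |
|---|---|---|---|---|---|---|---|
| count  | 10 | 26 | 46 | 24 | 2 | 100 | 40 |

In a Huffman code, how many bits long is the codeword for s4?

Huffman merges, smallest pair first:
combine s5(2), s1(10) → 12
combine 12, s4(24) → 36
combine s2(26), 36 → 62
combine s7(40), s3(46) → 86
combine 62, 86 → 148
combine s6(100), 148 → 248
s4 sits 4 levels below the root, so its codeword is 4 bits.

4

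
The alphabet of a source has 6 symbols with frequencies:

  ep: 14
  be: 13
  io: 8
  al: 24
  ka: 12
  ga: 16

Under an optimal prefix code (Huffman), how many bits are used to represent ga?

2

Huffman merges, smallest pair first:
merge io(8) and ka(12): 20
merge be(13) and ep(14): 27
merge ga(16) and 20: 36
merge al(24) and 27: 51
merge 36 and 51: 87
The subtree containing ga is merged 2 times, so code length = 2.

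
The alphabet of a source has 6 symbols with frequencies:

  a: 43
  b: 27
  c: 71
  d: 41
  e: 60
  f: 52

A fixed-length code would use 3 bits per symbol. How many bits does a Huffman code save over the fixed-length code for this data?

131

Fixed-length: 3 bits × 294 symbols = 882 bits.
Huffman merges:
b(27) + d(41) → 68
a(43) + f(52) → 95
e(60) + 68 → 128
c(71) + 95 → 166
128 + 166 → 294
Huffman total = 68 + 95 + 128 + 166 + 294 = 751 bits.
Saving = 882 − 751 = 131 bits.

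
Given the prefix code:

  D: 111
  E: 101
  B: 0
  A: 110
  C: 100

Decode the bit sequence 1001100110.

Read left to right; each codeword is recognised as soon as it completes (prefix code):
  100→C | 110→A | 0→B | 110→A
Decoded message: CABA

CABA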